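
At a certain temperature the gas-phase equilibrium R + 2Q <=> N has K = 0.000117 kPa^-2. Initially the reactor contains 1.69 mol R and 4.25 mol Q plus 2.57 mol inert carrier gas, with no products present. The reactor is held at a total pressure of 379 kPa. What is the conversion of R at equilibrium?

X = 0.643

Basis: 1.69 mol R initially; let X = conversion of R. Extent ξ = 1.69X.
At extent ξ: n_R = 1.69 − 1.69X; n_Q = 4.25 − 3.38X; n_N = 1.69X; n_I = 2.57 (inert).
Total moles n_T = 8.51 − 3.38X.
y_i = n_i/n_T, p_i = y_i·P. K = p_N / (p_R p_Q^2).
Setting this equal to 0.000117 kPa^-2 and taking the physical root (0 < X < 1) gives X = 0.643.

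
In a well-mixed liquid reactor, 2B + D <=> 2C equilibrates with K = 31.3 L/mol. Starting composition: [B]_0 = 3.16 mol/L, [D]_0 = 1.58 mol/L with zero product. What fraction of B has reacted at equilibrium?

Let X = conversion of B; extent ξ = 3.16X/2 mol/L.
Concentrations: [B] = 3.16 − 3.16X; [D] = 1.58 − 1.58X; [C] = 3.16X.
K = [C]^2 / ([B]^2 [D]).
Setting equal to 31.3 and solving for X on (0,1) gives X = 0.771.

X = 0.771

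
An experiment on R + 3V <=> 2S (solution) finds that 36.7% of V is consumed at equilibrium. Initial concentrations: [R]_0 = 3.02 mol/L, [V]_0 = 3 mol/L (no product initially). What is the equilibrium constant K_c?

K_c = 0.0297 (mol/L)^-2

Let X = conversion of V.
Concentrations: [R] = 3.02 − 1X; [V] = 3 − 3X; [S] = 2X.
At X = 0.367: [R] = 2.65, [V] = 1.9, [S] = 0.734.
K_c = [S]^2 / ([R] [V]^3) = 0.0297 (mol/L)^-2.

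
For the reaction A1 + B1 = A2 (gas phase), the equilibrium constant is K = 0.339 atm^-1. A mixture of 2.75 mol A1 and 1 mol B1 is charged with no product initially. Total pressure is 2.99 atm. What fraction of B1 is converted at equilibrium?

Let X = conversion of B1 (basis 1 mol B1); extent of reaction ξ = X.
At extent ξ: n_A1 = 2.75 − X; n_B1 = 1 − X; n_A2 = X.
Summing: n_T = 3.75 − X.
With p_i = (n_i/n_T)P, K = p_A2 / (p_A1 p_B1).
Substituting and setting equal to 0.339 atm^-1 gives a polynomial in X; the root in (0,1) is X = 0.415.

X = 0.415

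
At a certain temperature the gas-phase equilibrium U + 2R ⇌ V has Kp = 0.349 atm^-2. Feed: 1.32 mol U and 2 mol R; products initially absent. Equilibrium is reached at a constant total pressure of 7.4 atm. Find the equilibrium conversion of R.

Take 2 mol R as basis and let X be its fractional conversion, so ξ = X.
At extent ξ: n_U = 1.32 − X; n_R = 2 − 2X; n_V = X.
Total moles n_T = 3.32 − 2X.
Mole fractions y_i = n_i/n_T; Kp = p_V / (p_U p_R^2) with p_i = y_i·P.
Setting this equal to 0.349 atm^-2 and taking the physical root (0 < X < 1) gives X = 0.760.

X = 0.760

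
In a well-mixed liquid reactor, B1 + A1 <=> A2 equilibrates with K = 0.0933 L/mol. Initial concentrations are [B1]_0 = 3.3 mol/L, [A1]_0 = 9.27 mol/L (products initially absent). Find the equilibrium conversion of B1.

Let X = conversion of B1; extent ξ = 3.3·X mol/L.
Concentrations: [B1] = 3.3 − 3.3X; [A1] = 9.27 − 3.3X; [A2] = 3.3X.
K = [A2] / ([B1] [A1]).
Solving K = 0.0933 for X ∈ (0,1): X = 0.423.

X = 0.423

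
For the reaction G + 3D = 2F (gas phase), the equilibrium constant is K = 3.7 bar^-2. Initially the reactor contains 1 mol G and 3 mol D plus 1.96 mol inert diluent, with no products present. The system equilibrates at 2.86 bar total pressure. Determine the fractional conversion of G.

Basis: 1 mol G initially; let X = conversion of G. Extent ξ = X.
Species balance: n_G = 1 − X; n_D = 3 − 3X; n_F = 2X; n_I = 1.96 (inert).
Summing: n_T = 5.96 − 2X.
With p_i = (n_i/n_T)P, K = p_F^2 / (p_G p_D^3).
This yields a degree-4 equation in X; solving on (0,1), X = 0.563.

X = 0.563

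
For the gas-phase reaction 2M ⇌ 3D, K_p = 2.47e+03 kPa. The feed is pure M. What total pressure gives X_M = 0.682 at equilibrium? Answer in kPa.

Basis: 1 mol M initially; let X = conversion of M. Extent ξ = 0.5X.
At extent ξ: n_M = 1 − X; n_D = 1.5X.
Summing: n_T = 1 + 0.5X.
K_p = p_D^3 / (p_M^2) with p_i = (n_i/n_T)·P.
At X = 0.682: the mole-fraction product g(X) = Π y_i^ν_i = 7.895. Since K_p = g(X)·P^{1}, P = (K_p/g)^(1/1) = (2.47e+03/7.895)^(1/1) = 313 kPa.

P = 313 kPa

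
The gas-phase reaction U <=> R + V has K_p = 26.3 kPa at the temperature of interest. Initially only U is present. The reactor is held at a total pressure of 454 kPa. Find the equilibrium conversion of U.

X = 0.234

Basis: 1 mol U initially; let X = conversion of U. Extent ξ = X.
Mole table: n_U = 1 − X; n_R = X; n_V = X.
n_T = Σnᵢ = 1 + X.
With p_i = (n_i/n_T)P, K_p = p_R p_V / (p_U).
Setting this equal to 26.3 kPa and taking the physical root (0 < X < 1) gives X = 0.234.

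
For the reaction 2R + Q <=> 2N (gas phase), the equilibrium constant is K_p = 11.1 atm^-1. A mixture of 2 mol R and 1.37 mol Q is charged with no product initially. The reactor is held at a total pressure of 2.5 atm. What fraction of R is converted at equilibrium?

X = 0.723

Let X = conversion of R (basis 2 mol R); extent of reaction ξ = X.
Mole table: n_R = 2 − 2X; n_Q = 1.37 − X; n_N = 2X.
Total moles n_T = 3.37 − X.
With p_i = (n_i/n_T)P, K_p = p_N^2 / (p_R^2 p_Q).
Setting this equal to 11.1 atm^-1 and taking the physical root (0 < X < 1) gives X = 0.723.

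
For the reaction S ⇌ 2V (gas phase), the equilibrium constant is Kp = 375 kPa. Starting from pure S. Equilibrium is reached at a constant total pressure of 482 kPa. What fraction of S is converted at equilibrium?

X = 0.404

Take 1 mol S as basis and let X be its fractional conversion, so ξ = X.
Moles: n_S = 1 − X; n_V = 2X.
Summing: n_T = 1 + X.
y_i = n_i/n_T, p_i = y_i·P. Kp = p_V^2 / (p_S).
Setting this equal to 375 kPa and taking the physical root (0 < X < 1) gives X = 0.404.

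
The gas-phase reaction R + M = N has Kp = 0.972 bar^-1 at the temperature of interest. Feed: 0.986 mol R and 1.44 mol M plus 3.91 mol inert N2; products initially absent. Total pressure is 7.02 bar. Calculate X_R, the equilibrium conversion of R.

Let X = conversion of R (basis 0.986 mol R); extent of reaction ξ = 0.986X.
Mole table: n_R = 0.986 − 0.986X; n_M = 1.44 − 0.986X; n_N = 0.986X; n_I = 3.91 (inert).
Total moles n_T = 6.34 − 0.986X.
y_i = n_i/n_T, p_i = y_i·P. Kp = p_N / (p_R p_M).
Substituting and setting equal to 0.972 bar^-1 gives a polynomial in X; the root in (0,1) is X = 0.521.

X = 0.521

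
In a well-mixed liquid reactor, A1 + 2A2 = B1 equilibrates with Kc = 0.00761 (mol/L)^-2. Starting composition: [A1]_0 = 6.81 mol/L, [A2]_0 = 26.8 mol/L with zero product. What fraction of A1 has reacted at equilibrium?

X = 0.696

Let X = conversion of A1; extent ξ = 6.81·X mol/L.
Concentrations: [A1] = 6.81 − 6.81X; [A2] = 26.8 − 13.6X; [B1] = 6.81X.
Kc = [B1] / ([A1] [A2]^2).
Setting equal to 0.00761 and solving for X on (0,1) gives X = 0.696.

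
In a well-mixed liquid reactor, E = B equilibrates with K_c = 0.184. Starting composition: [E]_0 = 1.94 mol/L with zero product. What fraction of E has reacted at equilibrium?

X = 0.155

Let X = conversion of E; extent ξ = 1.94·X mol/L.
Concentrations: [E] = 1.94 − 1.94X; [B] = 1.94X.
K_c = [B] / ([E]).
Equating to 0.184: the physical root is X = 0.155.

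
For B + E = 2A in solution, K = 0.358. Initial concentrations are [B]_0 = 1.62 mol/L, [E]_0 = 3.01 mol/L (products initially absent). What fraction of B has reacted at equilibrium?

X = 0.309

Let X = conversion of B; extent ξ = 1.62·X mol/L.
Concentrations: [B] = 1.62 − 1.62X; [E] = 3.01 − 1.62X; [A] = 3.24X.
K = [A]^2 / ([B] [E]).
Equating to 0.358: the physical root is X = 0.309.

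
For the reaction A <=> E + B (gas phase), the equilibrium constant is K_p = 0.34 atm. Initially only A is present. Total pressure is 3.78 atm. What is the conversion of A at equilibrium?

X = 0.287

Take 1 mol A as basis and let X be its fractional conversion, so ξ = X.
At extent ξ: n_A = 1 − X; n_E = X; n_B = X.
Summing: n_T = 1 + X.
y_i = n_i/n_T, p_i = y_i·P. K_p = p_E p_B / (p_A).
This yields a degree-2 equation in X; solving on (0,1), X = 0.287.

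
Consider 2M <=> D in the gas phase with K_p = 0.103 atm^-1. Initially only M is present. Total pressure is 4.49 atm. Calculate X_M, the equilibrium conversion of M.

Basis: 1 mol M initially; let X = conversion of M. Extent ξ = 0.5X.
At extent ξ: n_M = 1 − X; n_D = 0.5X.
Summing: n_T = 1 − 0.5X.
Mole fractions y_i = n_i/n_T; K_p = p_D / (p_M^2) with p_i = y_i·P.
This yields a degree-2 equation in X; solving on (0,1), X = 0.408.

X = 0.408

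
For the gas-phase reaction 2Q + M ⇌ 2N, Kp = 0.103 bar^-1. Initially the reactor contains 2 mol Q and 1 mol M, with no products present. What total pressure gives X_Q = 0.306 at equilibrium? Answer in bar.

P = 7.33 bar

Take 2 mol Q as basis and let X be its fractional conversion, so ξ = X.
Species balance: n_Q = 2 − 2X; n_M = 1 − X; n_N = 2X.
Total moles n_T = 3 − X.
Kp = p_N^2 / (p_Q^2 p_M) with p_i = (n_i/n_T)·P.
At X = 0.306: the mole-fraction product g(X) = Π y_i^ν_i = 0.7547. Since Kp = g(X)·P^{-1}, P = (g/Kp)^(1/1) = (0.7547/0.103)^(1/1) = 7.33 bar.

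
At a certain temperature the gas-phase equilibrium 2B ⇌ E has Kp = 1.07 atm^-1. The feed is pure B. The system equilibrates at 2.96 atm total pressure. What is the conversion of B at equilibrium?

Basis: 1 mol B initially; let X = conversion of B. Extent ξ = 0.5X.
At extent ξ: n_B = 1 − X; n_E = 0.5X.
Total moles n_T = 1 − 0.5X.
y_i = n_i/n_T, p_i = y_i·P. Kp = p_E / (p_B^2).
This yields a degree-2 equation in X; solving on (0,1), X = 0.730.

X = 0.730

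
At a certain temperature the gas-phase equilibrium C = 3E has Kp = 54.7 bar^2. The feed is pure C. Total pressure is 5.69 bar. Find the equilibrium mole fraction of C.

y_C = 0.250

Let X = conversion of C (basis 1 mol C); extent of reaction ξ = X.
Mole table: n_C = 1 − X; n_E = 3X.
Summing: n_T = 1 + 2X.
y_i = n_i/n_T, p_i = y_i·P. Kp = p_E^3 / (p_C).
Equating to 54.7 bar^2 and solving on 0 < X < 1: X = 0.500.
Then n_C = 0.5, n_T = 2, so y_C = 0.250.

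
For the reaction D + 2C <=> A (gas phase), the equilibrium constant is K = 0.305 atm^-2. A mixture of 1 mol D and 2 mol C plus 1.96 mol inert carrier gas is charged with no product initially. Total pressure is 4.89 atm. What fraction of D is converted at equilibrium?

X = 0.386

Basis: 1 mol D initially; let X = conversion of D. Extent ξ = X.
Species balance: n_D = 1 − X; n_C = 2 − 2X; n_A = X; n_I = 1.96 (inert).
Total moles n_T = 4.96 − 2X.
With p_i = (n_i/n_T)P, K = p_A / (p_D p_C^2).
Setting this equal to 0.305 atm^-2 and taking the physical root (0 < X < 1) gives X = 0.386.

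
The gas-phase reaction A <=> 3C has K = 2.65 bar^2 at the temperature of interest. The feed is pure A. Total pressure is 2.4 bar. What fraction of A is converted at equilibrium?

X = 0.314

Take 1 mol A as basis and let X be its fractional conversion, so ξ = X.
Moles: n_A = 1 − X; n_C = 3X.
Summing: n_T = 1 + 2X.
Mole fractions y_i = n_i/n_T; K = p_C^3 / (p_A) with p_i = y_i·P.
Equating to 2.65 bar^2 and solving on 0 < X < 1: X = 0.314.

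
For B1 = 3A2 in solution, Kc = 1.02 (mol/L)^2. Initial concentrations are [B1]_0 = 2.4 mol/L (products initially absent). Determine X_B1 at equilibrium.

X = 0.176

Let X = conversion of B1; extent ξ = 2.4·X mol/L.
Concentrations: [B1] = 2.4 − 2.4X; [A2] = 7.2X.
Kc = [A2]^3 / ([B1]).
Equating to 1.02 (mol/L)^2: the physical root is X = 0.176.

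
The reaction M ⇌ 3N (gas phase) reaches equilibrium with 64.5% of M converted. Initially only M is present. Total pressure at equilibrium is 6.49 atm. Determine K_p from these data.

Let X = conversion of M (basis 1 mol M); extent of reaction ξ = X.
At extent ξ: n_M = 1 − X; n_N = 3X.
Summing: n_T = 1 + 2X.
At X = 0.645: n_M = 0.355, n_N = 1.94, n_T = 2.29.
p_i = (n_i/n_T)·P. K_p = p_N^3 / (p_M) = 164 atm^2.

K_p = 164 atm^2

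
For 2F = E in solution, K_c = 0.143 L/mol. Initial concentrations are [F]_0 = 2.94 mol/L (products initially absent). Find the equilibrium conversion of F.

Let X = conversion of F; extent ξ = 2.94X/2 mol/L.
Concentrations: [F] = 2.94 − 2.94X; [E] = 1.47X.
K_c = [E] / ([F]^2).
Equating to 0.143 L/mol: the physical root is X = 0.353.

X = 0.353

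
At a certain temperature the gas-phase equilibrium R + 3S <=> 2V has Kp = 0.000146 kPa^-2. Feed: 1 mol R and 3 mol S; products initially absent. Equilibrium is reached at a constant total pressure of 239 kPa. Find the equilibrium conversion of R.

Take 1 mol R as basis and let X be its fractional conversion, so ξ = X.
Moles: n_R = 1 − X; n_S = 3 − 3X; n_V = 2X.
Total moles n_T = 4 − 2X.
Mole fractions y_i = n_i/n_T; Kp = p_V^2 / (p_R p_S^3) with p_i = y_i·P.
Equating to 0.000146 kPa^-2 and solving on 0 < X < 1: X = 0.541.

X = 0.541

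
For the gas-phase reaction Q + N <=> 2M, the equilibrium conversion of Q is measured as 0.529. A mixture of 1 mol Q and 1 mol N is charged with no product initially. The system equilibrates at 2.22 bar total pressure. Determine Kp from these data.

Kp = 5.05

Let X = conversion of Q (basis 1 mol Q); extent of reaction ξ = X.
Moles: n_Q = 1 − X; n_N = 1 − X; n_M = 2X.
n_T stays at 2 (no change in mole number).
At X = 0.529: n_Q = 0.471, n_N = 0.471, n_M = 1.06, n_T = 2.
p_i = (n_i/n_T)·P. Kp = p_M^2 / (p_Q p_N) = 5.05.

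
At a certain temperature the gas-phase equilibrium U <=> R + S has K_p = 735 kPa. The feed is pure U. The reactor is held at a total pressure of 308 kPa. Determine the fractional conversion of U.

X = 0.839

Let X = conversion of U (basis 1 mol U); extent of reaction ξ = X.
At extent ξ: n_U = 1 − X; n_R = X; n_S = X.
Summing: n_T = 1 + X.
y_i = n_i/n_T, p_i = y_i·P. K_p = p_R p_S / (p_U).
Equating to 735 kPa and solving on 0 < X < 1: X = 0.839.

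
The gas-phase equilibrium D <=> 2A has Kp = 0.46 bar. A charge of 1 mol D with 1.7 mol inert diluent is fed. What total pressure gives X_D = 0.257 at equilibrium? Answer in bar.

Take 1 mol D as basis and let X be its fractional conversion, so ξ = X.
Species balance: n_D = 1 − X; n_A = 2X; n_I = 1.7 (inert).
n_T = Σnᵢ = 2.7 + X.
Kp = p_A^2 / (p_D) with p_i = (n_i/n_T)·P.
At X = 0.257: the mole-fraction product g(X) = Π y_i^ν_i = 0.1203. Since Kp = g(X)·P^{1}, P = (Kp/g)^(1/1) = (0.46/0.1203)^(1/1) = 3.83 bar.

P = 3.83 bar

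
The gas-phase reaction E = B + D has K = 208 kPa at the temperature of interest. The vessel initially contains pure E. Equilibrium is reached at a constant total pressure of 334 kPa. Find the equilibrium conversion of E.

X = 0.619

Take 1 mol E as basis and let X be its fractional conversion, so ξ = X.
At extent ξ: n_E = 1 − X; n_B = X; n_D = X.
Summing: n_T = 1 + X.
With p_i = (n_i/n_T)P, K = p_B p_D / (p_E).
Setting this equal to 208 kPa and taking the physical root (0 < X < 1) gives X = 0.619.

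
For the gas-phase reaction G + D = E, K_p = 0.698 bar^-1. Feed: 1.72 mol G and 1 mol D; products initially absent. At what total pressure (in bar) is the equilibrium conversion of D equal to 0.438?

Let X = conversion of D (basis 1 mol D); extent of reaction ξ = X.
Mole table: n_G = 1.72 − X; n_D = 1 − X; n_E = X.
Total moles n_T = 2.72 − X.
K_p = p_E / (p_G p_D) with p_i = (n_i/n_T)·P.
At X = 0.438: the mole-fraction product g(X) = Π y_i^ν_i = 1.387. Since K_p = g(X)·P^{-1}, P = (g/K_p)^(1/1) = (1.387/0.698)^(1/1) = 1.99 bar.

P = 1.99 bar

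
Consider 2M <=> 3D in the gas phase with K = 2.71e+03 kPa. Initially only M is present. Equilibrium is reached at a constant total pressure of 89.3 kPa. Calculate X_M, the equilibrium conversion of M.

Basis: 1 mol M initially; let X = conversion of M. Extent ξ = 0.5X.
At extent ξ: n_M = 1 − X; n_D = 1.5X.
Summing: n_T = 1 + 0.5X.
Mole fractions y_i = n_i/n_T; K = p_D^3 / (p_M^2) with p_i = y_i·P.
Equating to 2.71e+03 kPa and solving on 0 < X < 1: X = 0.799.

X = 0.799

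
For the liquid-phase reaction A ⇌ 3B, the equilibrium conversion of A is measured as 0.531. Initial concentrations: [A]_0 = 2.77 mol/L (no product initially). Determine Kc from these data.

Kc = 66.1 (mol/L)^2

Let X = conversion of A.
Concentrations: [A] = 2.77 − 2.77X; [B] = 8.31X.
At X = 0.531: [A] = 1.3, [B] = 4.41.
Kc = [B]^3 / ([A]) = 66.1 (mol/L)^2.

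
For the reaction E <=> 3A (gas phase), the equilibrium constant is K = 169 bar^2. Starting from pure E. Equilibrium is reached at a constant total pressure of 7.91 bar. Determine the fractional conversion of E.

Basis: 1 mol E initially; let X = conversion of E. Extent ξ = X.
Species balance: n_E = 1 − X; n_A = 3X.
Total moles n_T = 1 + 2X.
y_i = n_i/n_T, p_i = y_i·P. K = p_A^3 / (p_E).
Setting this equal to 169 bar^2 and taking the physical root (0 < X < 1) gives X = 0.581.

X = 0.581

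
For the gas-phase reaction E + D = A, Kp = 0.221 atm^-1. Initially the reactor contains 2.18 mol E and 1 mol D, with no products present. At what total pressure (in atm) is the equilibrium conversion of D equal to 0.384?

Take 1 mol D as basis and let X be its fractional conversion, so ξ = X.
At extent ξ: n_E = 2.18 − X; n_D = 1 − X; n_A = X.
Summing: n_T = 3.18 − X.
Kp = p_A / (p_E p_D) with p_i = (n_i/n_T)·P.
At X = 0.384: the mole-fraction product g(X) = Π y_i^ν_i = 0.9705. Since Kp = g(X)·P^{-1}, P = (g/Kp)^(1/1) = (0.9705/0.221)^(1/1) = 4.39 atm.

P = 4.39 atm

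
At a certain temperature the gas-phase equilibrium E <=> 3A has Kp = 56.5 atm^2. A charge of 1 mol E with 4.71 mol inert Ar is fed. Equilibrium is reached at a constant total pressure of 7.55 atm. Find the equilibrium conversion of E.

Let X = conversion of E (basis 1 mol E); extent of reaction ξ = X.
Species balance: n_E = 1 − X; n_A = 3X; n_I = 4.71 (inert).
n_T = Σnᵢ = 5.71 + 2X.
y_i = n_i/n_T, p_i = y_i·P. Kp = p_A^3 / (p_E).
This yields a degree-3 equation in X; solving on (0,1), X = 0.766.

X = 0.766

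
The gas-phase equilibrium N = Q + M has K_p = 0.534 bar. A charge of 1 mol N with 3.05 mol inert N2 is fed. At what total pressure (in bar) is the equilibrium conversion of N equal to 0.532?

Basis: 1 mol N initially; let X = conversion of N. Extent ξ = X.
Species balance: n_N = 1 − X; n_Q = X; n_M = X; n_I = 3.05 (inert).
Total moles n_T = 4.05 + X.
K_p = p_Q p_M / (p_N) with p_i = (n_i/n_T)·P.
At X = 0.532: the mole-fraction product g(X) = Π y_i^ν_i = 0.132. Since K_p = g(X)·P^{1}, P = (K_p/g)^(1/1) = (0.534/0.132)^(1/1) = 4.05 bar.

P = 4.05 bar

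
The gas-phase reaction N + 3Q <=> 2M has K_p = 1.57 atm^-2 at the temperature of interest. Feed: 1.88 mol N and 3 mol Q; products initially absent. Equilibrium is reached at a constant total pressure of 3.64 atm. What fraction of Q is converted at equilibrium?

Take 3 mol Q as basis and let X be its fractional conversion, so ξ = X.
At extent ξ: n_N = 1.88 − X; n_Q = 3 − 3X; n_M = 2X.
n_T = Σnᵢ = 4.88 − 2X.
Mole fractions y_i = n_i/n_T; K_p = p_M^2 / (p_N p_Q^3) with p_i = y_i·P.
Substituting and setting equal to 1.57 atm^-2 gives a polynomial in X; the root in (0,1) is X = 0.677.

X = 0.677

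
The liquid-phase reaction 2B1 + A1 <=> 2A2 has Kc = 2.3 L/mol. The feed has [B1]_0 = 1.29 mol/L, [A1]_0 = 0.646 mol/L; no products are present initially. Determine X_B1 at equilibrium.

X = 0.470

Let X = conversion of B1; extent ξ = 1.29X/2 mol/L.
Concentrations: [B1] = 1.29 − 1.29X; [A1] = 0.646 − 0.645X; [A2] = 1.29X.
Kc = [A2]^2 / ([B1]^2 [A1]).
Setting equal to 2.3 and solving for X on (0,1) gives X = 0.470.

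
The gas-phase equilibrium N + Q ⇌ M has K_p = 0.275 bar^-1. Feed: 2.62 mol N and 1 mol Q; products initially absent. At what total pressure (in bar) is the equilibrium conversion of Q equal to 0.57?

P = 7.17 bar

Take 1 mol Q as basis and let X be its fractional conversion, so ξ = X.
Species balance: n_N = 2.62 − X; n_Q = 1 − X; n_M = X.
Summing: n_T = 3.62 − X.
K_p = p_M / (p_N p_Q) with p_i = (n_i/n_T)·P.
At X = 0.57: the mole-fraction product g(X) = Π y_i^ν_i = 1.972. Since K_p = g(X)·P^{-1}, P = (g/K_p)^(1/1) = (1.972/0.275)^(1/1) = 7.17 bar.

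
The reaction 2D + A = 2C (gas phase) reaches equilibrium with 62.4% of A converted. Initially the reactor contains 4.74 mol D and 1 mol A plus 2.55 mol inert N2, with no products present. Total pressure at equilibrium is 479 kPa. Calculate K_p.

Basis: 1 mol A initially; let X = conversion of A. Extent ξ = X.
Species balance: n_D = 4.74 − 2X; n_A = 1 − X; n_C = 2X; n_I = 2.55 (inert).
n_T = Σnᵢ = 8.29 − X.
At X = 0.624: n_D = 3.49, n_A = 0.376, n_C = 1.25, n_T = 7.67.
p_i = (n_i/n_T)·P. K_p = p_C^2 / (p_D^2 p_A) = 0.00544 kPa^-1.

K_p = 0.00544 kPa^-1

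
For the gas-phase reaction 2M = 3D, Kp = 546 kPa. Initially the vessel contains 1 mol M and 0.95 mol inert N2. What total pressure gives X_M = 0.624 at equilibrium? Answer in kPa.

P = 213 kPa

Take 1 mol M as basis and let X be its fractional conversion, so ξ = 0.5X.
At extent ξ: n_M = 1 − X; n_D = 1.5X; n_I = 0.95 (inert).
Total moles n_T = 1.95 + 0.5X.
Kp = p_D^3 / (p_M^2) with p_i = (n_i/n_T)·P.
At X = 0.624: the mole-fraction product g(X) = Π y_i^ν_i = 2.564. Since Kp = g(X)·P^{1}, P = (Kp/g)^(1/1) = (546/2.564)^(1/1) = 213 kPa.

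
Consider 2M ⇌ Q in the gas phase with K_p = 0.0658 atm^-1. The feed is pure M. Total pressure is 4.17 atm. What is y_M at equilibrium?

y_M = 0.817

Let X = conversion of M (basis 1 mol M); extent of reaction ξ = 0.5X.
Mole table: n_M = 1 − X; n_Q = 0.5X.
n_T = Σnᵢ = 1 − 0.5X.
With p_i = (n_i/n_T)P, K_p = p_Q / (p_M^2).
Equating to 0.0658 atm^-1 and solving on 0 < X < 1: X = 0.310.
Then n_M = 0.69, n_T = 0.845, so y_M = 0.817.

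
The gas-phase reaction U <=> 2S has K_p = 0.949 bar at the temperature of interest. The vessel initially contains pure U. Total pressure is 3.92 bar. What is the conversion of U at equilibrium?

Let X = conversion of U (basis 1 mol U); extent of reaction ξ = X.
Moles: n_U = 1 − X; n_S = 2X.
Total moles n_T = 1 + X.
y_i = n_i/n_T, p_i = y_i·P. K_p = p_S^2 / (p_U).
This yields a degree-2 equation in X; solving on (0,1), X = 0.239.

X = 0.239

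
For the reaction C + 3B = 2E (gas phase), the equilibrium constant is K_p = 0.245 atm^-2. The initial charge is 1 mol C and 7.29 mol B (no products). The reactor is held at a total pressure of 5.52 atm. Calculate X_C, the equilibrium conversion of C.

X = 0.845

Basis: 1 mol C initially; let X = conversion of C. Extent ξ = X.
Moles: n_C = 1 − X; n_B = 7.29 − 3X; n_E = 2X.
Total moles n_T = 8.29 − 2X.
y_i = n_i/n_T, p_i = y_i·P. K_p = p_E^2 / (p_C p_B^3).
Substituting and setting equal to 0.245 atm^-2 gives a polynomial in X; the root in (0,1) is X = 0.845.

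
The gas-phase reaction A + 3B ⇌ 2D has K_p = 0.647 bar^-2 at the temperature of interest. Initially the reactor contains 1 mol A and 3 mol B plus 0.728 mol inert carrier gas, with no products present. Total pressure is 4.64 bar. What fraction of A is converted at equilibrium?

X = 0.547

Take 1 mol A as basis and let X be its fractional conversion, so ξ = X.
At extent ξ: n_A = 1 − X; n_B = 3 − 3X; n_D = 2X; n_I = 0.728 (inert).
Total moles n_T = 4.73 − 2X.
With p_i = (n_i/n_T)P, K_p = p_D^2 / (p_A p_B^3).
Setting this equal to 0.647 bar^-2 and taking the physical root (0 < X < 1) gives X = 0.547.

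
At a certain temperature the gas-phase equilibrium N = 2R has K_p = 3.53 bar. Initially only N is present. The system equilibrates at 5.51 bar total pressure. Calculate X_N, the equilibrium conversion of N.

X = 0.372

Basis: 1 mol N initially; let X = conversion of N. Extent ξ = X.
Species balance: n_N = 1 − X; n_R = 2X.
Total moles n_T = 1 + X.
y_i = n_i/n_T, p_i = y_i·P. K_p = p_R^2 / (p_N).
This yields a degree-2 equation in X; solving on (0,1), X = 0.372.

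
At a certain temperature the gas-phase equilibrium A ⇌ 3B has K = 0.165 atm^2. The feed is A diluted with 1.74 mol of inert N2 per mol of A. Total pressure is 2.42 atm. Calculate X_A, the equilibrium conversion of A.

X = 0.202

Let X = conversion of A (basis 1 mol A); extent of reaction ξ = X.
Species balance: n_A = 1 − X; n_B = 3X; n_I = 1.74 (inert).
Summing: n_T = 2.74 + 2X.
y_i = n_i/n_T, p_i = y_i·P. K = p_B^3 / (p_A).
Substituting and setting equal to 0.165 atm^2 gives a polynomial in X; the root in (0,1) is X = 0.202.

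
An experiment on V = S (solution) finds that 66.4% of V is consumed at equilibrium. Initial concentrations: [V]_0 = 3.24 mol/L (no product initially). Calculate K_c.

Let X = conversion of V.
Concentrations: [V] = 3.24 − 3.24X; [S] = 3.24X.
At X = 0.664: [V] = 1.09, [S] = 2.15.
K_c = [S] / ([V]) = 1.98.

K_c = 1.98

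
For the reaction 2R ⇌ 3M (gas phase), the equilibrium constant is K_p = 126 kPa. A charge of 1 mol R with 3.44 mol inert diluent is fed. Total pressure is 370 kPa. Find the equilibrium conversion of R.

Let X = conversion of R (basis 1 mol R); extent of reaction ξ = 0.5X.
At extent ξ: n_R = 1 − X; n_M = 1.5X; n_I = 3.44 (inert).
Summing: n_T = 4.44 + 0.5X.
y_i = n_i/n_T, p_i = y_i·P. K_p = p_M^3 / (p_R^2).
Substituting and setting equal to 126 kPa gives a polynomial in X; the root in (0,1) is X = 0.494.

X = 0.494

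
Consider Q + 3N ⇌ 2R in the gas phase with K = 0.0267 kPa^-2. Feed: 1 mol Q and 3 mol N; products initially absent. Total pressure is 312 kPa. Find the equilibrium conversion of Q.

Let X = conversion of Q (basis 1 mol Q); extent of reaction ξ = X.
Moles: n_Q = 1 − X; n_N = 3 − 3X; n_R = 2X.
Summing: n_T = 4 − 2X.
y_i = n_i/n_T, p_i = y_i·P. K = p_R^2 / (p_Q p_N^3).
Setting this equal to 0.0267 kPa^-2 and taking the physical root (0 < X < 1) gives X = 0.878.

X = 0.878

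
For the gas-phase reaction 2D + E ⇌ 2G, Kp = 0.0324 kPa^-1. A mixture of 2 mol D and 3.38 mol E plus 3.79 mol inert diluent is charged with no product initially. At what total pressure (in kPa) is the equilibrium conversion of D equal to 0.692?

P = 491 kPa

Take 2 mol D as basis and let X be its fractional conversion, so ξ = X.
At extent ξ: n_D = 2 − 2X; n_E = 3.38 − X; n_G = 2X; n_I = 3.79 (inert).
n_T = Σnᵢ = 9.17 − X.
Kp = p_G^2 / (p_D^2 p_E) with p_i = (n_i/n_T)·P.
At X = 0.692: the mole-fraction product g(X) = Π y_i^ν_i = 15.92. Since Kp = g(X)·P^{-1}, P = (g/Kp)^(1/1) = (15.92/0.0324)^(1/1) = 491 kPa.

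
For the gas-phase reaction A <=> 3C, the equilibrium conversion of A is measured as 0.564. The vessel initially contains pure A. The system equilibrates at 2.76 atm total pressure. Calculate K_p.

Take 1 mol A as basis and let X be its fractional conversion, so ξ = X.
Moles: n_A = 1 − X; n_C = 3X.
n_T = Σnᵢ = 1 + 2X.
At X = 0.564: n_A = 0.436, n_C = 1.69, n_T = 2.13.
p_i = (n_i/n_T)·P. K_p = p_C^3 / (p_A) = 18.7 atm^2.

K_p = 18.7 atm^2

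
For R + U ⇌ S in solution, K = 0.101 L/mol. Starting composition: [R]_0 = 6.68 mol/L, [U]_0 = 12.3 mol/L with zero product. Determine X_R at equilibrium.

X = 0.479

Let X = conversion of R; extent ξ = 6.68·X mol/L.
Concentrations: [R] = 6.68 − 6.68X; [U] = 12.3 − 6.68X; [S] = 6.68X.
K = [S] / ([R] [U]).
Equating to 0.101 L/mol: the physical root is X = 0.479.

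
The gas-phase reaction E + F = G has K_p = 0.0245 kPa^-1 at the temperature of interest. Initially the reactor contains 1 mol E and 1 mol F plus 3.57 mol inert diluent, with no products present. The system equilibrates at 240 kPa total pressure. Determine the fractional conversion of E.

Basis: 1 mol E initially; let X = conversion of E. Extent ξ = X.
At extent ξ: n_E = 1 − X; n_F = 1 − X; n_G = X; n_I = 3.57 (inert).
n_T = Σnᵢ = 5.57 − X.
Mole fractions y_i = n_i/n_T; K_p = p_G / (p_E p_F) with p_i = y_i·P.
This yields a degree-2 equation in X; solving on (0,1), X = 0.404.

X = 0.404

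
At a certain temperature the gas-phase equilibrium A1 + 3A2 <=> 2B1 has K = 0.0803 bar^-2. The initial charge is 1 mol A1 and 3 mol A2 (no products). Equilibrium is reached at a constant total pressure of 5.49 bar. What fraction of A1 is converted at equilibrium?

Let X = conversion of A1 (basis 1 mol A1); extent of reaction ξ = X.
Species balance: n_A1 = 1 − X; n_A2 = 3 − 3X; n_B1 = 2X.
n_T = Σnᵢ = 4 − 2X.
y_i = n_i/n_T, p_i = y_i·P. K = p_B1^2 / (p_A1 p_A2^3).
This yields a degree-4 equation in X; solving on (0,1), X = 0.425.

X = 0.425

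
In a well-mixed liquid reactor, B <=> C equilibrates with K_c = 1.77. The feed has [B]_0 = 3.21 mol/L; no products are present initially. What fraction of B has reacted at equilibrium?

Let X = conversion of B; extent ξ = 3.21·X mol/L.
Concentrations: [B] = 3.21 − 3.21X; [C] = 3.21X.
K_c = [C] / ([B]).
This equals 1.77 at X = 0.639 (the root in 0 < X < 1).

X = 0.639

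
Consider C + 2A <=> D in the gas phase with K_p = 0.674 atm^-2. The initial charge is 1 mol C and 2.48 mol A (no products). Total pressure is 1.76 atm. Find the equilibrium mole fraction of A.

y_A = 0.615

Let X = conversion of C (basis 1 mol C); extent of reaction ξ = X.
Moles: n_C = 1 − X; n_A = 2.48 − 2X; n_D = X.
Summing: n_T = 3.48 − 2X.
y_i = n_i/n_T, p_i = y_i·P. K_p = p_D / (p_C p_A^2).
Setting this equal to 0.674 atm^-2 and taking the physical root (0 < X < 1) gives X = 0.441.
Then n_A = 1.6, n_T = 2.6, so y_A = 0.615.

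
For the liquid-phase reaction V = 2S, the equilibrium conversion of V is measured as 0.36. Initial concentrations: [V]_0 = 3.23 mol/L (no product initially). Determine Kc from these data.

Let X = conversion of V.
Concentrations: [V] = 3.23 − 3.23X; [S] = 6.46X.
At X = 0.36: [V] = 2.07, [S] = 2.33.
Kc = [S]^2 / ([V]) = 2.62 mol/L.

Kc = 2.62 mol/L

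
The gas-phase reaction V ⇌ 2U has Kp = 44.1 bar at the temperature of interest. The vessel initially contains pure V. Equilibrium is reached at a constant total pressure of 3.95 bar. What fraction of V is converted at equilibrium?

X = 0.858

Let X = conversion of V (basis 1 mol V); extent of reaction ξ = X.
Mole table: n_V = 1 − X; n_U = 2X.
Total moles n_T = 1 + X.
y_i = n_i/n_T, p_i = y_i·P. Kp = p_U^2 / (p_V).
Setting this equal to 44.1 bar and taking the physical root (0 < X < 1) gives X = 0.858.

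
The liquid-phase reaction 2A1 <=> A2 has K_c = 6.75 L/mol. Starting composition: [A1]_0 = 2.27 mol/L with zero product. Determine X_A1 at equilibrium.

X = 0.835

Let X = conversion of A1; extent ξ = 2.27X/2 mol/L.
Concentrations: [A1] = 2.27 − 2.27X; [A2] = 1.14X.
K_c = [A2] / ([A1]^2).
This equals 6.75 at X = 0.835 (the root in 0 < X < 1).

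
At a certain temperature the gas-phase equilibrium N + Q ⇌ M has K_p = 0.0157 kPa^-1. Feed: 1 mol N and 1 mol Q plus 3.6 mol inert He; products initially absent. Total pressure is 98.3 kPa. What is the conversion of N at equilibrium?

X = 0.188

Basis: 1 mol N initially; let X = conversion of N. Extent ξ = X.
Species balance: n_N = 1 − X; n_Q = 1 − X; n_M = X; n_I = 3.6 (inert).
n_T = Σnᵢ = 5.6 − X.
y_i = n_i/n_T, p_i = y_i·P. K_p = p_M / (p_N p_Q).
This yields a degree-2 equation in X; solving on (0,1), X = 0.188.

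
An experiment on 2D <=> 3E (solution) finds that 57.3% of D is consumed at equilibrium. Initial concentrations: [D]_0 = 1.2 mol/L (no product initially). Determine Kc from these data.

Kc = 4.18 mol/L

Let X = conversion of D.
Concentrations: [D] = 1.2 − 1.2X; [E] = 1.8X.
At X = 0.573: [D] = 0.512, [E] = 1.03.
Kc = [E]^3 / ([D]^2) = 4.18 mol/L.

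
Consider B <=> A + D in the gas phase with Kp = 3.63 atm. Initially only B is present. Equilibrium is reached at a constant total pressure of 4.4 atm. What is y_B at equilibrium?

Take 1 mol B as basis and let X be its fractional conversion, so ξ = X.
Species balance: n_B = 1 − X; n_A = X; n_D = X.
Total moles n_T = 1 + X.
With p_i = (n_i/n_T)P, Kp = p_A p_D / (p_B).
This yields a degree-2 equation in X; solving on (0,1), X = 0.672.
Then n_B = 0.328, n_T = 1.67, so y_B = 0.196.

y_B = 0.196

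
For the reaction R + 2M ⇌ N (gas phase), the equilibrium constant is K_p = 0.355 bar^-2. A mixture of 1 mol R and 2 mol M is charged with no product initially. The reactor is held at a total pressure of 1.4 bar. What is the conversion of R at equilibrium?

X = 0.207

Basis: 1 mol R initially; let X = conversion of R. Extent ξ = X.
Species balance: n_R = 1 − X; n_M = 2 − 2X; n_N = X.
Total moles n_T = 3 − 2X.
Mole fractions y_i = n_i/n_T; K_p = p_N / (p_R p_M^2) with p_i = y_i·P.
Equating to 0.355 bar^-2 and solving on 0 < X < 1: X = 0.207.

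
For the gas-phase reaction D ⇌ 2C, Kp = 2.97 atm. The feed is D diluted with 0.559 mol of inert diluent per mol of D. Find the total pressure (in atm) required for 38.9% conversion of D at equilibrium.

P = 5.84 atm

Take 1 mol D as basis and let X be its fractional conversion, so ξ = X.
At extent ξ: n_D = 1 − X; n_C = 2X; n_I = 0.559 (inert).
n_T = Σnᵢ = 1.56 + X.
Kp = p_C^2 / (p_D) with p_i = (n_i/n_T)·P.
At X = 0.389: the mole-fraction product g(X) = Π y_i^ν_i = 0.5085. Since Kp = g(X)·P^{1}, P = (Kp/g)^(1/1) = (2.97/0.5085)^(1/1) = 5.84 atm.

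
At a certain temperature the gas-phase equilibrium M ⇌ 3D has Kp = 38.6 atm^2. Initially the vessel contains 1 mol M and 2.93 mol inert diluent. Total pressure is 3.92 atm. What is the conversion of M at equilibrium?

X = 0.813

Basis: 1 mol M initially; let X = conversion of M. Extent ξ = X.
At extent ξ: n_M = 1 − X; n_D = 3X; n_I = 2.93 (inert).
Summing: n_T = 3.93 + 2X.
Mole fractions y_i = n_i/n_T; Kp = p_D^3 / (p_M) with p_i = y_i·P.
This yields a degree-3 equation in X; solving on (0,1), X = 0.813.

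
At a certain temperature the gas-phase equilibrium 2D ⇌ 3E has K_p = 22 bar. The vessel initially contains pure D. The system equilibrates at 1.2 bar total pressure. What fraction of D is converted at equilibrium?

X = 0.759

Basis: 1 mol D initially; let X = conversion of D. Extent ξ = 0.5X.
At extent ξ: n_D = 1 − X; n_E = 1.5X.
Total moles n_T = 1 + 0.5X.
y_i = n_i/n_T, p_i = y_i·P. K_p = p_E^3 / (p_D^2).
Substituting and setting equal to 22 bar gives a polynomial in X; the root in (0,1) is X = 0.759.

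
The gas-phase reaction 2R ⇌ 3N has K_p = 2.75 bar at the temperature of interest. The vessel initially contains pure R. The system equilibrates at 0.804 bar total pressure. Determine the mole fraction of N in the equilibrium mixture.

y_N = 0.690

Take 1 mol R as basis and let X be its fractional conversion, so ξ = 0.5X.
Species balance: n_R = 1 − X; n_N = 1.5X.
Total moles n_T = 1 + 0.5X.
Mole fractions y_i = n_i/n_T; K_p = p_N^3 / (p_R^2) with p_i = y_i·P.
This yields a degree-3 equation in X; solving on (0,1), X = 0.597.
Then n_N = 0.896, n_T = 1.3, so y_N = 0.690.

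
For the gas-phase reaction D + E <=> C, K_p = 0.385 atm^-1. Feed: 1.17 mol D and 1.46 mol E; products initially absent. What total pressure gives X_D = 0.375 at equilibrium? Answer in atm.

P = 3.34 atm

Take 1.17 mol D as basis and let X be its fractional conversion, so ξ = 1.17X.
Mole table: n_D = 1.17 − 1.17X; n_E = 1.46 − 1.17X; n_C = 1.17X.
Total moles n_T = 2.63 − 1.17X.
K_p = p_C / (p_D p_E) with p_i = (n_i/n_T)·P.
At X = 0.375: the mole-fraction product g(X) = Π y_i^ν_i = 1.287. Since K_p = g(X)·P^{-1}, P = (g/K_p)^(1/1) = (1.287/0.385)^(1/1) = 3.34 atm.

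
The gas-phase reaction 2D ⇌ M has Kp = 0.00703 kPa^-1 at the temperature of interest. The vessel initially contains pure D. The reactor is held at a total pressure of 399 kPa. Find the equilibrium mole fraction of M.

y_M = 0.555

Let X = conversion of D (basis 1 mol D); extent of reaction ξ = 0.5X.
Moles: n_D = 1 − X; n_M = 0.5X.
Total moles n_T = 1 − 0.5X.
Mole fractions y_i = n_i/n_T; Kp = p_M / (p_D^2) with p_i = y_i·P.
This yields a degree-2 equation in X; solving on (0,1), X = 0.714.
Then n_M = 0.357, n_T = 0.643, so y_M = 0.555.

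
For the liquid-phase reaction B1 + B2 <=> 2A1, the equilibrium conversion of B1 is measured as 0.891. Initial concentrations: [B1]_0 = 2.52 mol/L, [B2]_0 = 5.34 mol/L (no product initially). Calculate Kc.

Let X = conversion of B1.
Concentrations: [B1] = 2.52 − 2.52X; [B2] = 5.34 − 2.52X; [A1] = 5.04X.
At X = 0.891: [B1] = 0.275, [B2] = 3.09, [A1] = 4.49.
Kc = [A1]^2 / ([B1] [B2]) = 23.7.

Kc = 23.7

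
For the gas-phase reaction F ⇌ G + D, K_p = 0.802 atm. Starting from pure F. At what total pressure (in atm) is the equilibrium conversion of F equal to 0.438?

P = 3.38 atm

Basis: 1 mol F initially; let X = conversion of F. Extent ξ = X.
At extent ξ: n_F = 1 − X; n_G = X; n_D = X.
Total moles n_T = 1 + X.
K_p = p_G p_D / (p_F) with p_i = (n_i/n_T)·P.
At X = 0.438: the mole-fraction product g(X) = Π y_i^ν_i = 0.2374. Since K_p = g(X)·P^{1}, P = (K_p/g)^(1/1) = (0.802/0.2374)^(1/1) = 3.38 atm.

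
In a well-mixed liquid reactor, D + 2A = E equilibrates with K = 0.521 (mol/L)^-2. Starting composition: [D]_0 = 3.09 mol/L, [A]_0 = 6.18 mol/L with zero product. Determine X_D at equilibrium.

Let X = conversion of D; extent ξ = 3.09·X mol/L.
Concentrations: [D] = 3.09 − 3.09X; [A] = 6.18 − 6.18X; [E] = 3.09X.
K = [E] / ([D] [A]^2).
Setting equal to 0.521 and solving for X on (0,1) gives X = 0.676.

X = 0.676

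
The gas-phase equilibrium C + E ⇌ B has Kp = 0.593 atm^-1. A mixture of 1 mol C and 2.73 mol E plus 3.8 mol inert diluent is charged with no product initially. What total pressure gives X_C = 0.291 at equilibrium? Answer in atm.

P = 2.05 atm

Let X = conversion of C (basis 1 mol C); extent of reaction ξ = X.
Species balance: n_C = 1 − X; n_E = 2.73 − X; n_B = X; n_I = 3.8 (inert).
n_T = Σnᵢ = 7.53 − X.
Kp = p_B / (p_C p_E) with p_i = (n_i/n_T)·P.
At X = 0.291: the mole-fraction product g(X) = Π y_i^ν_i = 1.218. Since Kp = g(X)·P^{-1}, P = (g/Kp)^(1/1) = (1.218/0.593)^(1/1) = 2.05 atm.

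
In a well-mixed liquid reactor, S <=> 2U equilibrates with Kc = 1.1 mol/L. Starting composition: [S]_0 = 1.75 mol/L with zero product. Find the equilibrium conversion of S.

X = 0.326

Let X = conversion of S; extent ξ = 1.75·X mol/L.
Concentrations: [S] = 1.75 − 1.75X; [U] = 3.5X.
Kc = [U]^2 / ([S]).
This equals 1.1 at X = 0.326 (the root in 0 < X < 1).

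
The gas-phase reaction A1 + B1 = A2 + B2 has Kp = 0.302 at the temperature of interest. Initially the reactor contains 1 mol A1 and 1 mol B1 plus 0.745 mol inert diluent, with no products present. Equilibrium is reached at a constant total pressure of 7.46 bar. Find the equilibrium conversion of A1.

Basis: 1 mol A1 initially; let X = conversion of A1. Extent ξ = X.
Species balance: n_A1 = 1 − X; n_B1 = 1 − X; n_A2 = X; n_B2 = X; n_I = 0.745 (inert).
Since Δν = 0, n_T = 2.75 throughout.
Mole fractions y_i = n_i/n_T; Kp = p_A2 p_B2 / (p_A1 p_B1) with p_i = y_i·P.
Substituting and setting equal to 0.302 gives a polynomial in X; the root in (0,1) is X = 0.355.

X = 0.355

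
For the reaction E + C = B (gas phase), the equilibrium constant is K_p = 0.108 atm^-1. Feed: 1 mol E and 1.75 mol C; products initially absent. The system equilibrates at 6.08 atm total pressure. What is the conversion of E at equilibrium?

Take 1 mol E as basis and let X be its fractional conversion, so ξ = X.
Species balance: n_E = 1 − X; n_C = 1.75 − X; n_B = X.
Total moles n_T = 2.75 − X.
Mole fractions y_i = n_i/n_T; K_p = p_B / (p_E p_C) with p_i = y_i·P.
Setting this equal to 0.108 atm^-1 and taking the physical root (0 < X < 1) gives X = 0.281.

X = 0.281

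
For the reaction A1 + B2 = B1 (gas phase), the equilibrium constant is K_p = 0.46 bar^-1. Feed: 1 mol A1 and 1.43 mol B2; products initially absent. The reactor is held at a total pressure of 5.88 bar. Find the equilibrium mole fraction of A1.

Basis: 1 mol A1 initially; let X = conversion of A1. Extent ξ = X.
Mole table: n_A1 = 1 − X; n_B2 = 1.43 − X; n_B1 = X.
Total moles n_T = 2.43 − X.
y_i = n_i/n_T, p_i = y_i·P. K_p = p_B1 / (p_A1 p_B2).
Substituting and setting equal to 0.46 bar^-1 gives a polynomial in X; the root in (0,1) is X = 0.558.
Then n_A1 = 0.442, n_T = 1.87, so y_A1 = 0.236.

y_A1 = 0.236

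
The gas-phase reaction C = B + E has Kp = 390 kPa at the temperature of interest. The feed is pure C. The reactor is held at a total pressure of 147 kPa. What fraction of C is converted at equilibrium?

Basis: 1 mol C initially; let X = conversion of C. Extent ξ = X.
At extent ξ: n_C = 1 − X; n_B = X; n_E = X.
Summing: n_T = 1 + X.
With p_i = (n_i/n_T)P, Kp = p_B p_E / (p_C).
Substituting and setting equal to 390 kPa gives a polynomial in X; the root in (0,1) is X = 0.852.

X = 0.852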